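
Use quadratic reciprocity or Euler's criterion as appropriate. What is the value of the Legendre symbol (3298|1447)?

First reduce: 3298 ≡ 404 (mod 1447).
Pull out 2^2: since 1447 ≡ 7 (mod 8), (2/1447) = +1, so (2/1447)^2 = +1.
Reciprocity: 101 ≡ 1 and 1447 ≡ 3 (mod 4), so (101/1447) = +(1447/101).
Reduce top mod 101: now compute (33/101).
Reciprocity: 33 ≡ 1 and 101 ≡ 1 (mod 4), so (33/101) = +(101/33).
Reduce top mod 33: now compute (2/33).
Pull out 2: since 33 ≡ 1 (mod 8), (2/33) = +1.
Reached (1/33) = 1. Collecting the sign flips along the way, the symbol is +1.

1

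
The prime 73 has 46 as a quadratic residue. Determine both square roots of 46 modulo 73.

22, 51

73 ≡ 1 (mod 4), so we find a root by search.
Trying successive values, 22² = 484 ≡ 46 (mod 73). The other root is 73 − 22 = 51.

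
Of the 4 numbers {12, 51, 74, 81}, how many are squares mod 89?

1

(12/89) = -1 → non-residue.
(51/89) = -1 → non-residue.
(74/89) = -1 → non-residue.
(81/89) = +1 → QR.
Total quadratic residues among the 4: 1.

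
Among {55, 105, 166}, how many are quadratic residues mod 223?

3

(55/223) = +1 → QR.
(105/223) = +1 → QR.
(166/223) = +1 → QR.
Total quadratic residues among the 3: 3.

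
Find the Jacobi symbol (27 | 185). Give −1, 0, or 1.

Reciprocity: 27 ≡ 3 and 185 ≡ 1 (mod 4), so (27/185) = +(185/27).
Reduce top mod 27: now compute (23/27).
Reciprocity: 23 ≡ 3 and 27 ≡ 3 (mod 4), so (23/27) = −(27/23).
Reduce top mod 23: now compute (4/23).
Pull out 2^2: since 23 ≡ 7 (mod 8), (2/23) = +1, so (2/23)^2 = +1.
Reached (1/23) = 1. Collecting the sign flips along the way, the symbol is -1.

-1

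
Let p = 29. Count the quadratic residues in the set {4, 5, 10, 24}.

3

(4/29) = +1 → QR.
(5/29) = +1 → QR.
(10/29) = -1 → non-residue.
(24/29) = +1 → QR.
Total quadratic residues among the 4: 3.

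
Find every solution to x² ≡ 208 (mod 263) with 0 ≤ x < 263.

Since 263 ≡ 3 (mod 4), a square root of 208 is 208^((263+1)/4) = 208^66 mod 263.
Repeated squaring: 208^2≡132, 208^4≡66, 208^8≡148, 208^16≡75, 208^32≡102, 208^64≡147 (mod 263).
208^66 = 208^(64+2) ≡ 205 (mod 263).
Check: 205² = 42025 ≡ 208 (mod 263). The two roots are 58 and 205.

58, 205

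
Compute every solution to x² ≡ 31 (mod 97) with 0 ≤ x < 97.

97 ≡ 1 (mod 4), so we find a root by search.
Trying successive values, 15² = 225 ≡ 31 (mod 97). The other root is 97 − 15 = 82.

15, 82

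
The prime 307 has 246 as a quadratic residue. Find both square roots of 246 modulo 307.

Since 307 ≡ 3 (mod 4), a square root of 246 is 246^((307+1)/4) = 246^77 mod 307.
Repeated squaring: 246^2≡37, 246^4≡141, 246^8≡233, 246^16≡257, 246^32≡44, 246^64≡94 (mod 307).
246^77 = 246^(64+8+4+1) ≡ 89 (mod 307).
Check: 89² = 7921 ≡ 246 (mod 307). The two roots are 89 and 218.

89, 218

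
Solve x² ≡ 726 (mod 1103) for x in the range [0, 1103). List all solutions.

Since 1103 ≡ 3 (mod 4), a square root of 726 is 726^((1103+1)/4) = 726^276 mod 1103.
Repeated squaring: 726^2≡945, 726^4≡698, 726^8≡781, 726^16≡2, 726^32≡4, 726^64≡16, 726^128≡256, 726^256≡459 (mod 1103).
726^276 = 726^(256+16+4) ≡ 1024 (mod 1103).
Check: 1024² = 1048576 ≡ 726 (mod 1103). The two roots are 79 and 1024.

79, 1024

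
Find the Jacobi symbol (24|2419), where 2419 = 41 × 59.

Pull out 2^3: since 2419 ≡ 3 (mod 8), (2/2419) = -1, so (2/2419)^3 = -1.
Reciprocity: 3 ≡ 3 and 2419 ≡ 3 (mod 4), so (3/2419) = −(2419/3).
Reduce top mod 3: now compute (1/3).
Reached (1/3) = 1. Collecting the sign flips along the way, the symbol is +1.

1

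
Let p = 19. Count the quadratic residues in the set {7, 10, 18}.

1

(7/19) = +1 → QR.
(10/19) = -1 → non-residue.
(18/19) = -1 → non-residue.
Total quadratic residues among the 3: 1.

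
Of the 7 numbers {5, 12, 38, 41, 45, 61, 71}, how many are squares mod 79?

(5/79) = +1 → QR.
(12/79) = -1 → non-residue.
(38/79) = +1 → QR.
(41/79) = -1 → non-residue.
(45/79) = +1 → QR.
(61/79) = -1 → non-residue.
(71/79) = -1 → non-residue.
Total quadratic residues among the 7: 3.

3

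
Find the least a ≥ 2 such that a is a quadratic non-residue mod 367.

3

(2/367) = +1, so 2 is a residue.
(3/367) = −1, so 3 is the smallest positive non-residue mod 367.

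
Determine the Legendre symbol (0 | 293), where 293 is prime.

Top reduces to 0: gcd > 1, so the symbol is 0.

0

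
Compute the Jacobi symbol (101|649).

1

Reciprocity: 101 ≡ 1 and 649 ≡ 1 (mod 4), so (101/649) = +(649/101).
Reduce top mod 101: now compute (43/101).
Reciprocity: 43 ≡ 3 and 101 ≡ 1 (mod 4), so (43/101) = +(101/43).
Reduce top mod 43: now compute (15/43).
Reciprocity: 15 ≡ 3 and 43 ≡ 3 (mod 4), so (15/43) = −(43/15).
Reduce top mod 15: now compute (13/15).
Reciprocity: 13 ≡ 1 and 15 ≡ 3 (mod 4), so (13/15) = +(15/13).
Reduce top mod 13: now compute (2/13).
Pull out 2: since 13 ≡ 5 (mod 8), (2/13) = -1.
Reached (1/13) = 1. Collecting the sign flips along the way, the symbol is +1.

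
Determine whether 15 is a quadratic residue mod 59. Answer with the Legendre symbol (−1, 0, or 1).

Euler's criterion: (15/59) ≡ 15^29 (mod 59).
15^2 ≡ 48 (mod 59)
15^4 ≡ 3 (mod 59)
15^8 ≡ 9 (mod 59)
15^16 ≡ 22 (mod 59)
15^29 = 15^(16+8+4+1) ≡ 1 (mod 59).
Result is 1, so (15/59) = 1.

1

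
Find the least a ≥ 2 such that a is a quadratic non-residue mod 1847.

5

(2/1847) = +1, so 2 is a residue.
(3/1847) = +1, so 3 is a residue.
(4/1847) = +1, so 4 is a residue.
(5/1847) = −1, so 5 is the smallest positive non-residue mod 1847.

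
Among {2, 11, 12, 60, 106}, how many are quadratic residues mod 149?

0

(2/149) = -1 → non-residue.
(11/149) = -1 → non-residue.
(12/149) = -1 → non-residue.
(60/149) = -1 → non-residue.
(106/149) = -1 → non-residue.
Total quadratic residues among the 5: 0.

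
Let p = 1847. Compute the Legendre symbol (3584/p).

First reduce: 3584 ≡ 1737 (mod 1847).
Reciprocity: 1737 ≡ 1 and 1847 ≡ 3 (mod 4), so (1737/1847) = +(1847/1737).
Reduce top mod 1737: now compute (110/1737).
Pull out 2: since 1737 ≡ 1 (mod 8), (2/1737) = +1.
Reciprocity: 55 ≡ 3 and 1737 ≡ 1 (mod 4), so (55/1737) = +(1737/55).
Reduce top mod 55: now compute (32/55).
Pull out 2^5: since 55 ≡ 7 (mod 8), (2/55) = +1, so (2/55)^5 = +1.
Reached (1/55) = 1. Collecting the sign flips along the way, the symbol is +1.

1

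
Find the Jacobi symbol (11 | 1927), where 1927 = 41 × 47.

1

Reciprocity: 11 ≡ 3 and 1927 ≡ 3 (mod 4), so (11/1927) = −(1927/11).
Reduce top mod 11: now compute (2/11).
Pull out 2: since 11 ≡ 3 (mod 8), (2/11) = -1.
Reached (1/11) = 1. Collecting the sign flips along the way, the symbol is +1.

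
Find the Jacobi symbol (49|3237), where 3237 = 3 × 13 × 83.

1

Reciprocity: 49 ≡ 1 and 3237 ≡ 1 (mod 4), so (49/3237) = +(3237/49).
Reduce top mod 49: now compute (3/49).
Reciprocity: 3 ≡ 3 and 49 ≡ 1 (mod 4), so (3/49) = +(49/3).
Reduce top mod 3: now compute (1/3).
Reached (1/3) = 1. Collecting the sign flips along the way, the symbol is +1.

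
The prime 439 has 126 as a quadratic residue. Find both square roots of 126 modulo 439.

Since 439 ≡ 3 (mod 4), a square root of 126 is 126^((439+1)/4) = 126^110 mod 439.
Repeated squaring: 126^2≡72, 126^4≡355, 126^8≡32, 126^16≡146, 126^32≡244, 126^64≡271 (mod 439).
126^110 = 126^(64+32+8+4+2) ≡ 141 (mod 439).
Check: 141² = 19881 ≡ 126 (mod 439). The two roots are 141 and 298.

141, 298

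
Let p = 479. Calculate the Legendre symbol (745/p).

Euler's criterion: (745/479) ≡ 266^239 (mod 479).
266^2 ≡ 343 (mod 479)
266^4 ≡ 294 (mod 479)
266^8 ≡ 216 (mod 479)
266^16 ≡ 193 (mod 479)
266^32 ≡ 366 (mod 479)
266^64 ≡ 315 (mod 479)
266^128 ≡ 72 (mod 479)
266^239 = 266^(128+64+32+8+4+2+1) ≡ 478 (mod 479).
Result is 478 ≡ −1, so (745/479) = −1.

-1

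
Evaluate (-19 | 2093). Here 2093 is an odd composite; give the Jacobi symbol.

-1

First reduce: -19 ≡ 2074 (mod 2093).
Pull out 2: since 2093 ≡ 5 (mod 8), (2/2093) = -1.
Reciprocity: 1037 ≡ 1 and 2093 ≡ 1 (mod 4), so (1037/2093) = +(2093/1037).
Reduce top mod 1037: now compute (19/1037).
Reciprocity: 19 ≡ 3 and 1037 ≡ 1 (mod 4), so (19/1037) = +(1037/19).
Reduce top mod 19: now compute (11/19).
Reciprocity: 11 ≡ 3 and 19 ≡ 3 (mod 4), so (11/19) = −(19/11).
Reduce top mod 11: now compute (8/11).
Pull out 2^3: since 11 ≡ 3 (mod 8), (2/11) = -1, so (2/11)^3 = -1.
Reached (1/11) = 1. Collecting the sign flips along the way, the symbol is -1.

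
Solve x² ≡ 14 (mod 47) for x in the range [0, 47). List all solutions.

22, 25

Since 47 ≡ 3 (mod 4), a square root of 14 is 14^((47+1)/4) = 14^12 mod 47.
Repeated squaring: 14^2≡8, 14^4≡17, 14^8≡7 (mod 47).
14^12 = 14^(8+4) ≡ 25 (mod 47).
Check: 25² = 625 ≡ 14 (mod 47). The two roots are 22 and 25.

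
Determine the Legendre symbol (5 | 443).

-1

Euler's criterion: (5/443) ≡ 5^221 (mod 443).
5^2 ≡ 25 (mod 443)
5^4 ≡ 182 (mod 443)
5^8 ≡ 342 (mod 443)
5^16 ≡ 12 (mod 443)
5^32 ≡ 144 (mod 443)
5^64 ≡ 358 (mod 443)
5^128 ≡ 137 (mod 443)
5^221 = 5^(128+64+16+8+4+1) ≡ 442 (mod 443).
Result is 442 ≡ −1, so (5/443) = −1.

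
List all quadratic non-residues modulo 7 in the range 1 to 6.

Square k = 1,…,3 (k and 7−k give the same square):
1²=1, 2²=4, 3²≡2 (mod 7).
The residues are {1, 2, 4}; the non-residues are the remaining 3 nonzero classes.

3 5 6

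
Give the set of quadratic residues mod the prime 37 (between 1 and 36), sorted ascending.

1, 3, 4, 7, 9, 10, 11, 12, 16, 21, 25, 26, 27, 28, 30, 33, 34, 36

Square k = 1,…,18 (k and 37−k give the same square):
1²=1, 2²=4, 3²=9, 4²=16, 5²=25, 6²=36, 7²≡12, 8²≡27, 9²≡7, 10²≡26, 11²≡10, 12²≡33, 13²≡21, 14²≡11, 15²≡3, 16²≡34, 17²≡30, 18²≡28 (mod 37).
So the quadratic residues mod 37 are {1, 3, 4, 7, 9, 10, 11, 12, 16, 21, 25, 26, 27, 28, 30, 33, 34, 36}.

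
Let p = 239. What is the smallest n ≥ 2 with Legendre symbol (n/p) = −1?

7

(2/239) = +1, so 2 is a residue.
(3/239) = +1, so 3 is a residue.
(4/239) = +1, so 4 is a residue.
(5/239) = +1, so 5 is a residue.
(6/239) = +1, so 6 is a residue.
(7/239) = −1, so 7 is the smallest positive non-residue mod 239.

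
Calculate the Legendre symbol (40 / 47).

-1

Pull out 2^3: since 47 ≡ 7 (mod 8), (2/47) = +1, so (2/47)^3 = +1.
Reciprocity: 5 ≡ 1 and 47 ≡ 3 (mod 4), so (5/47) = +(47/5).
Reduce top mod 5: now compute (2/5).
Pull out 2: since 5 ≡ 5 (mod 8), (2/5) = -1.
Reached (1/5) = 1. Collecting the sign flips along the way, the symbol is -1.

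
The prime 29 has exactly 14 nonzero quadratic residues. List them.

1, 4, 5, 6, 7, 9, 13, 16, 20, 22, 23, 24, 25, 28

Square k = 1,…,14 (k and 29−k give the same square):
1²=1, 2²=4, 3²=9, 4²=16, 5²=25, 6²≡7, 7²≡20, 8²≡6, 9²≡23, 10²≡13, 11²≡5, 12²≡28, 13²≡24, 14²≡22 (mod 29).
So the quadratic residues mod 29 are {1, 4, 5, 6, 7, 9, 13, 16, 20, 22, 23, 24, 25, 28}.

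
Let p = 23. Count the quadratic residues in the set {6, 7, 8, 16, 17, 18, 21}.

(6/23) = +1 → QR.
(7/23) = -1 → non-residue.
(8/23) = +1 → QR.
(16/23) = +1 → QR.
(17/23) = -1 → non-residue.
(18/23) = +1 → QR.
(21/23) = -1 → non-residue.
Total quadratic residues among the 7: 4.

4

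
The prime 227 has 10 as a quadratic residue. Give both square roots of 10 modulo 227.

Since 227 ≡ 3 (mod 4), a square root of 10 is 10^((227+1)/4) = 10^57 mod 227.
Repeated squaring: 10^2≡100, 10^4≡12, 10^8≡144, 10^16≡79, 10^32≡112 (mod 227).
10^57 = 10^(32+16+8+1) ≡ 64 (mod 227).
Check: 64² = 4096 ≡ 10 (mod 227). The two roots are 64 and 163.

64, 163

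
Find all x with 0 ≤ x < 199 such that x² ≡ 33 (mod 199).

86, 113

Since 199 ≡ 3 (mod 4), a square root of 33 is 33^((199+1)/4) = 33^50 mod 199.
Repeated squaring: 33^2≡94, 33^4≡80, 33^8≡32, 33^16≡29, 33^32≡45 (mod 199).
33^50 = 33^(32+16+2) ≡ 86 (mod 199).
Check: 86² = 7396 ≡ 33 (mod 199). The two roots are 86 and 113.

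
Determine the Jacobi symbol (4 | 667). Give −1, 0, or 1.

Pull out 2^2: since 667 ≡ 3 (mod 8), (2/667) = -1, so (2/667)^2 = +1.
Reached (1/667) = 1. Collecting the sign flips along the way, the symbol is +1.

1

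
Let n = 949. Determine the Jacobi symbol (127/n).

Reciprocity: 127 ≡ 3 and 949 ≡ 1 (mod 4), so (127/949) = +(949/127).
Reduce top mod 127: now compute (60/127).
Pull out 2^2: since 127 ≡ 7 (mod 8), (2/127) = +1, so (2/127)^2 = +1.
Reciprocity: 15 ≡ 3 and 127 ≡ 3 (mod 4), so (15/127) = −(127/15).
Reduce top mod 15: now compute (7/15).
Reciprocity: 7 ≡ 3 and 15 ≡ 3 (mod 4), so (7/15) = −(15/7).
Reduce top mod 7: now compute (1/7).
Reached (1/7) = 1. Collecting the sign flips along the way, the symbol is +1.

1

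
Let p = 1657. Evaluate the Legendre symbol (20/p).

Pull out 2^2: since 1657 ≡ 1 (mod 8), (2/1657) = +1, so (2/1657)^2 = +1.
Reciprocity: 5 ≡ 1 and 1657 ≡ 1 (mod 4), so (5/1657) = +(1657/5).
Reduce top mod 5: now compute (2/5).
Pull out 2: since 5 ≡ 5 (mod 8), (2/5) = -1.
Reached (1/5) = 1. Collecting the sign flips along the way, the symbol is -1.

-1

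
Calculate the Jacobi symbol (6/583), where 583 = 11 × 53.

Pull out 2: since 583 ≡ 7 (mod 8), (2/583) = +1.
Reciprocity: 3 ≡ 3 and 583 ≡ 3 (mod 4), so (3/583) = −(583/3).
Reduce top mod 3: now compute (1/3).
Reached (1/3) = 1. Collecting the sign flips along the way, the symbol is -1.

-1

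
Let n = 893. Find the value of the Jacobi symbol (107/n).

1

Reciprocity: 107 ≡ 3 and 893 ≡ 1 (mod 4), so (107/893) = +(893/107).
Reduce top mod 107: now compute (37/107).
Reciprocity: 37 ≡ 1 and 107 ≡ 3 (mod 4), so (37/107) = +(107/37).
Reduce top mod 37: now compute (33/37).
Reciprocity: 33 ≡ 1 and 37 ≡ 1 (mod 4), so (33/37) = +(37/33).
Reduce top mod 33: now compute (4/33).
Pull out 2^2: since 33 ≡ 1 (mod 8), (2/33) = +1, so (2/33)^2 = +1.
Reached (1/33) = 1. Collecting the sign flips along the way, the symbol is +1.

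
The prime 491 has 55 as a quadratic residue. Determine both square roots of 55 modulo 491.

163, 328

Since 491 ≡ 3 (mod 4), a square root of 55 is 55^((491+1)/4) = 55^123 mod 491.
Repeated squaring: 55^2≡79, 55^4≡349, 55^8≡33, 55^16≡107, 55^32≡156, 55^64≡277 (mod 491).
55^123 = 55^(64+32+16+8+2+1) ≡ 163 (mod 491).
Check: 163² = 26569 ≡ 55 (mod 491). The two roots are 163 and 328.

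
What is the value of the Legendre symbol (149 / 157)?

Reciprocity: 149 ≡ 1 and 157 ≡ 1 (mod 4), so (149/157) = +(157/149).
Reduce top mod 149: now compute (8/149).
Pull out 2^3: since 149 ≡ 5 (mod 8), (2/149) = -1, so (2/149)^3 = -1.
Reached (1/149) = 1. Collecting the sign flips along the way, the symbol is -1.

-1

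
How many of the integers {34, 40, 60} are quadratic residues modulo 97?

(34/97) = -1 → non-residue.
(40/97) = -1 → non-residue.
(60/97) = -1 → non-residue.
Total quadratic residues among the 3: 0.

0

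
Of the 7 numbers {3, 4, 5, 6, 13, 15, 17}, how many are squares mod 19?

(3/19) = -1 → non-residue.
(4/19) = +1 → QR.
(5/19) = +1 → QR.
(6/19) = +1 → QR.
(13/19) = -1 → non-residue.
(15/19) = -1 → non-residue.
(17/19) = +1 → QR.
Total quadratic residues among the 7: 4.

4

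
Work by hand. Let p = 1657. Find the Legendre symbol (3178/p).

First reduce: 3178 ≡ 1521 (mod 1657).
Reciprocity: 1521 ≡ 1 and 1657 ≡ 1 (mod 4), so (1521/1657) = +(1657/1521).
Reduce top mod 1521: now compute (136/1521).
Pull out 2^3: since 1521 ≡ 1 (mod 8), (2/1521) = +1, so (2/1521)^3 = +1.
Reciprocity: 17 ≡ 1 and 1521 ≡ 1 (mod 4), so (17/1521) = +(1521/17).
Reduce top mod 17: now compute (8/17).
Pull out 2^3: since 17 ≡ 1 (mod 8), (2/17) = +1, so (2/17)^3 = +1.
Reached (1/17) = 1. Collecting the sign flips along the way, the symbol is +1.

1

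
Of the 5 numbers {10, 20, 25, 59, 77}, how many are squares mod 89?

3

(10/89) = +1 → QR.
(20/89) = +1 → QR.
(25/89) = +1 → QR.
(59/89) = -1 → non-residue.
(77/89) = -1 → non-residue.
Total quadratic residues among the 5: 3.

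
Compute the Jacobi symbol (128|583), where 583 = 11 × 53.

Pull out 2^7: since 583 ≡ 7 (mod 8), (2/583) = +1, so (2/583)^7 = +1.
Reached (1/583) = 1. Collecting the sign flips along the way, the symbol is +1.

1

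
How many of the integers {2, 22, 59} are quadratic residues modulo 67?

(2/67) = -1 → non-residue.
(22/67) = +1 → QR.
(59/67) = +1 → QR.
Total quadratic residues among the 3: 2.

2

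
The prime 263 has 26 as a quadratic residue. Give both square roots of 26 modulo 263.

17, 246

Since 263 ≡ 3 (mod 4), a square root of 26 is 26^((263+1)/4) = 26^66 mod 263.
Repeated squaring: 26^2≡150, 26^4≡145, 26^8≡248, 26^16≡225, 26^32≡129, 26^64≡72 (mod 263).
26^66 = 26^(64+2) ≡ 17 (mod 263).
Check: 17² = 289 ≡ 26 (mod 263). The two roots are 17 and 246.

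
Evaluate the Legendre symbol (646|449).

1

Euler's criterion: (646/449) ≡ 197^224 (mod 449).
197^2 ≡ 195 (mod 449)
197^4 ≡ 309 (mod 449)
197^8 ≡ 293 (mod 449)
197^16 ≡ 90 (mod 449)
197^32 ≡ 18 (mod 449)
197^64 ≡ 324 (mod 449)
197^128 ≡ 359 (mod 449)
197^224 = 197^(128+64+32) ≡ 1 (mod 449).
Result is 1, so (646/449) = 1.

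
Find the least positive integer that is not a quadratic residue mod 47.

(2/47) = +1, so 2 is a residue.
(3/47) = +1, so 3 is a residue.
(4/47) = +1, so 4 is a residue.
(5/47) = −1, so 5 is the smallest positive non-residue mod 47.

5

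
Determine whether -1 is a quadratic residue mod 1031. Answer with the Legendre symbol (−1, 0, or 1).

-1

Euler's criterion: (-1/1031) ≡ 1030^515 (mod 1031).
1030^2 ≡ 1 (mod 1031)
1030^4 ≡ 1 (mod 1031)
1030^8 ≡ 1 (mod 1031)
1030^16 ≡ 1 (mod 1031)
1030^32 ≡ 1 (mod 1031)
1030^64 ≡ 1 (mod 1031)
1030^128 ≡ 1 (mod 1031)
1030^256 ≡ 1 (mod 1031)
1030^512 ≡ 1 (mod 1031)
1030^515 = 1030^(512+2+1) ≡ 1030 (mod 1031).
Result is 1030 ≡ −1, so (-1/1031) = −1.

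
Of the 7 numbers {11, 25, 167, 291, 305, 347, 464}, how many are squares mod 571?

5

(11/571) = +1 → QR.
(25/571) = +1 → QR.
(167/571) = +1 → QR.
(291/571) = -1 → non-residue.
(305/571) = +1 → QR.
(347/571) = -1 → non-residue.
(464/571) = +1 → QR.
Total quadratic residues among the 7: 5.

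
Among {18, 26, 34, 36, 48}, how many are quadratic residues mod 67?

(18/67) = -1 → non-residue.
(26/67) = +1 → QR.
(34/67) = -1 → non-residue.
(36/67) = +1 → QR.
(48/67) = -1 → non-residue.
Total quadratic residues among the 5: 2.

2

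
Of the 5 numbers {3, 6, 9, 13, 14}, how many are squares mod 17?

2

(3/17) = -1 → non-residue.
(6/17) = -1 → non-residue.
(9/17) = +1 → QR.
(13/17) = +1 → QR.
(14/17) = -1 → non-residue.
Total quadratic residues among the 5: 2.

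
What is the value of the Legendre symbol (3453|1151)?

0

First reduce: 3453 ≡ 0 (mod 1151).
Top reduces to 0: gcd > 1, so the symbol is 0.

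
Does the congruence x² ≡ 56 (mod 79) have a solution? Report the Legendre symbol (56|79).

Pull out 2^3: since 79 ≡ 7 (mod 8), (2/79) = +1, so (2/79)^3 = +1.
Reciprocity: 7 ≡ 3 and 79 ≡ 3 (mod 4), so (7/79) = −(79/7).
Reduce top mod 7: now compute (2/7).
Pull out 2: since 7 ≡ 7 (mod 8), (2/7) = +1.
Reached (1/7) = 1. Collecting the sign flips along the way, the symbol is -1.

-1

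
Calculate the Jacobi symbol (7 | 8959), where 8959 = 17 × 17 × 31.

Reciprocity: 7 ≡ 3 and 8959 ≡ 3 (mod 4), so (7/8959) = −(8959/7).
Reduce top mod 7: now compute (6/7).
Pull out 2: since 7 ≡ 7 (mod 8), (2/7) = +1.
Reciprocity: 3 ≡ 3 and 7 ≡ 3 (mod 4), so (3/7) = −(7/3).
Reduce top mod 3: now compute (1/3).
Reached (1/3) = 1. Collecting the sign flips along the way, the symbol is +1.

1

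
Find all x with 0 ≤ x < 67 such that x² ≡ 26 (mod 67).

19, 48

Since 67 ≡ 3 (mod 4), a square root of 26 is 26^((67+1)/4) = 26^17 mod 67.
Repeated squaring: 26^2≡6, 26^4≡36, 26^8≡23, 26^16≡60 (mod 67).
26^17 = 26^(16+1) ≡ 19 (mod 67).
Check: 19² = 361 ≡ 26 (mod 67). The two roots are 19 and 48.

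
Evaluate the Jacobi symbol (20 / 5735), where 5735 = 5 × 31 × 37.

0

Pull out 2^2: since 5735 ≡ 7 (mod 8), (2/5735) = +1, so (2/5735)^2 = +1.
Reciprocity: 5 ≡ 1 and 5735 ≡ 3 (mod 4), so (5/5735) = +(5735/5).
Reduce top mod 5: now compute (0/5).
Top reduces to 0: gcd > 1, so the symbol is 0.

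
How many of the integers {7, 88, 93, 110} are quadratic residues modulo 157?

2

(7/157) = -1 → non-residue.
(88/157) = -1 → non-residue.
(93/157) = +1 → QR.
(110/157) = +1 → QR.
Total quadratic residues among the 4: 2.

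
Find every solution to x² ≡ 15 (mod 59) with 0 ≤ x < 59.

29, 30

Since 59 ≡ 3 (mod 4), a square root of 15 is 15^((59+1)/4) = 15^15 mod 59.
Repeated squaring: 15^2≡48, 15^4≡3, 15^8≡9 (mod 59).
15^15 = 15^(8+4+2+1) ≡ 29 (mod 59).
Check: 29² = 841 ≡ 15 (mod 59). The two roots are 29 and 30.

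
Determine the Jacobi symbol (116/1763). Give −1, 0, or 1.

1

Pull out 2^2: since 1763 ≡ 3 (mod 8), (2/1763) = -1, so (2/1763)^2 = +1.
Reciprocity: 29 ≡ 1 and 1763 ≡ 3 (mod 4), so (29/1763) = +(1763/29).
Reduce top mod 29: now compute (23/29).
Reciprocity: 23 ≡ 3 and 29 ≡ 1 (mod 4), so (23/29) = +(29/23).
Reduce top mod 23: now compute (6/23).
Pull out 2: since 23 ≡ 7 (mod 8), (2/23) = +1.
Reciprocity: 3 ≡ 3 and 23 ≡ 3 (mod 4), so (3/23) = −(23/3).
Reduce top mod 3: now compute (2/3).
Pull out 2: since 3 ≡ 3 (mod 8), (2/3) = -1.
Reached (1/3) = 1. Collecting the sign flips along the way, the symbol is +1.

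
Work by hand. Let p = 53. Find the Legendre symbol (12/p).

Pull out 2^2: since 53 ≡ 5 (mod 8), (2/53) = -1, so (2/53)^2 = +1.
Reciprocity: 3 ≡ 3 and 53 ≡ 1 (mod 4), so (3/53) = +(53/3).
Reduce top mod 3: now compute (2/3).
Pull out 2: since 3 ≡ 3 (mod 8), (2/3) = -1.
Reached (1/3) = 1. Collecting the sign flips along the way, the symbol is -1.

-1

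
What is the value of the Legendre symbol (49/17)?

First reduce: 49 ≡ 15 (mod 17).
Reciprocity: 15 ≡ 3 and 17 ≡ 1 (mod 4), so (15/17) = +(17/15).
Reduce top mod 15: now compute (2/15).
Pull out 2: since 15 ≡ 7 (mod 8), (2/15) = +1.
Reached (1/15) = 1. Collecting the sign flips along the way, the symbol is +1.

1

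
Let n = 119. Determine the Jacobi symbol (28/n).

0

Pull out 2^2: since 119 ≡ 7 (mod 8), (2/119) = +1, so (2/119)^2 = +1.
Reciprocity: 7 ≡ 3 and 119 ≡ 3 (mod 4), so (7/119) = −(119/7).
Reduce top mod 7: now compute (0/7).
Top reduces to 0: gcd > 1, so the symbol is 0.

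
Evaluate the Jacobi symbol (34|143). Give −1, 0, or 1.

-1

Pull out 2: since 143 ≡ 7 (mod 8), (2/143) = +1.
Reciprocity: 17 ≡ 1 and 143 ≡ 3 (mod 4), so (17/143) = +(143/17).
Reduce top mod 17: now compute (7/17).
Reciprocity: 7 ≡ 3 and 17 ≡ 1 (mod 4), so (7/17) = +(17/7).
Reduce top mod 7: now compute (3/7).
Reciprocity: 3 ≡ 3 and 7 ≡ 3 (mod 4), so (3/7) = −(7/3).
Reduce top mod 3: now compute (1/3).
Reached (1/3) = 1. Collecting the sign flips along the way, the symbol is -1.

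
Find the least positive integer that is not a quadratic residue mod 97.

5

(2/97) = +1, so 2 is a residue.
(3/97) = +1, so 3 is a residue.
(4/97) = +1, so 4 is a residue.
(5/97) = −1, so 5 is the smallest positive non-residue mod 97.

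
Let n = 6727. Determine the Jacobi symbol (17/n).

Reciprocity: 17 ≡ 1 and 6727 ≡ 3 (mod 4), so (17/6727) = +(6727/17).
Reduce top mod 17: now compute (12/17).
Pull out 2^2: since 17 ≡ 1 (mod 8), (2/17) = +1, so (2/17)^2 = +1.
Reciprocity: 3 ≡ 3 and 17 ≡ 1 (mod 4), so (3/17) = +(17/3).
Reduce top mod 3: now compute (2/3).
Pull out 2: since 3 ≡ 3 (mod 8), (2/3) = -1.
Reached (1/3) = 1. Collecting the sign flips along the way, the symbol is -1.

-1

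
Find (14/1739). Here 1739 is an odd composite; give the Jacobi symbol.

Pull out 2: since 1739 ≡ 3 (mod 8), (2/1739) = -1.
Reciprocity: 7 ≡ 3 and 1739 ≡ 3 (mod 4), so (7/1739) = −(1739/7).
Reduce top mod 7: now compute (3/7).
Reciprocity: 3 ≡ 3 and 7 ≡ 3 (mod 4), so (3/7) = −(7/3).
Reduce top mod 3: now compute (1/3).
Reached (1/3) = 1. Collecting the sign flips along the way, the symbol is -1.

-1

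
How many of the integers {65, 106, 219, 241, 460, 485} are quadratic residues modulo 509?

4

(65/509) = -1 → non-residue.
(106/509) = +1 → QR.
(219/509) = -1 → non-residue.
(241/509) = +1 → QR.
(460/509) = +1 → QR.
(485/509) = +1 → QR.
Total quadratic residues among the 6: 4.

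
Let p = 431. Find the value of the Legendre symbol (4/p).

1

Euler's criterion: (4/431) ≡ 4^215 (mod 431).
4^2 ≡ 16 (mod 431)
4^4 ≡ 256 (mod 431)
4^8 ≡ 24 (mod 431)
4^16 ≡ 145 (mod 431)
4^32 ≡ 337 (mod 431)
4^64 ≡ 216 (mod 431)
4^128 ≡ 108 (mod 431)
4^215 = 4^(128+64+16+4+2+1) ≡ 1 (mod 431).
Result is 1, so (4/431) = 1.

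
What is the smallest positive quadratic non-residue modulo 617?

(2/617) = +1, so 2 is a residue.
(3/617) = −1, so 3 is the smallest positive non-residue mod 617.

3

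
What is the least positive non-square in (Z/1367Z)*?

5

(2/1367) = +1, so 2 is a residue.
(3/1367) = +1, so 3 is a residue.
(4/1367) = +1, so 4 is a residue.
(5/1367) = −1, so 5 is the smallest positive non-residue mod 1367.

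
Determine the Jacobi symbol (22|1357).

-1

Pull out 2: since 1357 ≡ 5 (mod 8), (2/1357) = -1.
Reciprocity: 11 ≡ 3 and 1357 ≡ 1 (mod 4), so (11/1357) = +(1357/11).
Reduce top mod 11: now compute (4/11).
Pull out 2^2: since 11 ≡ 3 (mod 8), (2/11) = -1, so (2/11)^2 = +1.
Reached (1/11) = 1. Collecting the sign flips along the way, the symbol is -1.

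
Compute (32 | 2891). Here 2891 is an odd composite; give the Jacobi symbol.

-1

Pull out 2^5: since 2891 ≡ 3 (mod 8), (2/2891) = -1, so (2/2891)^5 = -1.
Reached (1/2891) = 1. Collecting the sign flips along the way, the symbol is -1.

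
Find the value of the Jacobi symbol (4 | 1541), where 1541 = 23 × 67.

Pull out 2^2: since 1541 ≡ 5 (mod 8), (2/1541) = -1, so (2/1541)^2 = +1.
Reached (1/1541) = 1. Collecting the sign flips along the way, the symbol is +1.

1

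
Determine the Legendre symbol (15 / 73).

-1

Reciprocity: 15 ≡ 3 and 73 ≡ 1 (mod 4), so (15/73) = +(73/15).
Reduce top mod 15: now compute (13/15).
Reciprocity: 13 ≡ 1 and 15 ≡ 3 (mod 4), so (13/15) = +(15/13).
Reduce top mod 13: now compute (2/13).
Pull out 2: since 13 ≡ 5 (mod 8), (2/13) = -1.
Reached (1/13) = 1. Collecting the sign flips along the way, the symbol is -1.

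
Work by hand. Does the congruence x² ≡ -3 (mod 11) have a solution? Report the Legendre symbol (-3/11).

-1

First reduce: -3 ≡ 8 (mod 11).
Pull out 2^3: since 11 ≡ 3 (mod 8), (2/11) = -1, so (2/11)^3 = -1.
Reached (1/11) = 1. Collecting the sign flips along the way, the symbol is -1.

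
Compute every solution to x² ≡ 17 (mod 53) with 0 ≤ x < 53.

21, 32

53 ≡ 1 (mod 4), so we find a root by search.
Trying successive values, 21² = 441 ≡ 17 (mod 53). The other root is 53 − 21 = 32.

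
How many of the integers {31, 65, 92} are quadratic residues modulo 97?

2

(31/97) = +1 → QR.
(65/97) = +1 → QR.
(92/97) = -1 → non-residue.
Total quadratic residues among the 3: 2.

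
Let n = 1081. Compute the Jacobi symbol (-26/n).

-1

First reduce: -26 ≡ 1055 (mod 1081).
Reciprocity: 1055 ≡ 3 and 1081 ≡ 1 (mod 4), so (1055/1081) = +(1081/1055).
Reduce top mod 1055: now compute (26/1055).
Pull out 2: since 1055 ≡ 7 (mod 8), (2/1055) = +1.
Reciprocity: 13 ≡ 1 and 1055 ≡ 3 (mod 4), so (13/1055) = +(1055/13).
Reduce top mod 13: now compute (2/13).
Pull out 2: since 13 ≡ 5 (mod 8), (2/13) = -1.
Reached (1/13) = 1. Collecting the sign flips along the way, the symbol is -1.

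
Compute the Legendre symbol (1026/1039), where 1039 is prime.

-1

Euler's criterion: (1026/1039) ≡ 1026^519 (mod 1039).
1026^2 ≡ 169 (mod 1039)
1026^4 ≡ 508 (mod 1039)
1026^8 ≡ 392 (mod 1039)
1026^16 ≡ 931 (mod 1039)
1026^32 ≡ 235 (mod 1039)
1026^64 ≡ 158 (mod 1039)
1026^128 ≡ 28 (mod 1039)
1026^256 ≡ 784 (mod 1039)
1026^512 ≡ 607 (mod 1039)
1026^519 = 1026^(512+4+2+1) ≡ 1038 (mod 1039).
Result is 1038 ≡ −1, so (1026/1039) = −1.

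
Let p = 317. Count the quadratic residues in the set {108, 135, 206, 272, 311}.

2

(108/317) = -1 → non-residue.
(135/317) = +1 → QR.
(206/317) = -1 → non-residue.
(272/317) = -1 → non-residue.
(311/317) = +1 → QR.
Total quadratic residues among the 5: 2.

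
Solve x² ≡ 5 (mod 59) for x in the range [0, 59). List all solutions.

8, 51

Since 59 ≡ 3 (mod 4), a square root of 5 is 5^((59+1)/4) = 5^15 mod 59.
Repeated squaring: 5^2≡25, 5^4≡35, 5^8≡45 (mod 59).
5^15 = 5^(8+4+2+1) ≡ 51 (mod 59).
Check: 51² = 2601 ≡ 5 (mod 59). The two roots are 8 and 51.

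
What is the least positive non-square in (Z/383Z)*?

5

(2/383) = +1, so 2 is a residue.
(3/383) = +1, so 3 is a residue.
(4/383) = +1, so 4 is a residue.
(5/383) = −1, so 5 is the smallest positive non-residue mod 383.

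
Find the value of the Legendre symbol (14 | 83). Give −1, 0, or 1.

-1

Pull out 2: since 83 ≡ 3 (mod 8), (2/83) = -1.
Reciprocity: 7 ≡ 3 and 83 ≡ 3 (mod 4), so (7/83) = −(83/7).
Reduce top mod 7: now compute (6/7).
Pull out 2: since 7 ≡ 7 (mod 8), (2/7) = +1.
Reciprocity: 3 ≡ 3 and 7 ≡ 3 (mod 4), so (3/7) = −(7/3).
Reduce top mod 3: now compute (1/3).
Reached (1/3) = 1. Collecting the sign flips along the way, the symbol is -1.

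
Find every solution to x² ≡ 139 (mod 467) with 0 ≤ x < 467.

165, 302

Since 467 ≡ 3 (mod 4), a square root of 139 is 139^((467+1)/4) = 139^117 mod 467.
Repeated squaring: 139^2≡174, 139^4≡388, 139^8≡170, 139^16≡413, 139^32≡114, 139^64≡387 (mod 467).
139^117 = 139^(64+32+16+4+1) ≡ 165 (mod 467).
Check: 165² = 27225 ≡ 139 (mod 467). The two roots are 165 and 302.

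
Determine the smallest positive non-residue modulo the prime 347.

2

(2/347) = −1, so 2 is the smallest positive non-residue mod 347.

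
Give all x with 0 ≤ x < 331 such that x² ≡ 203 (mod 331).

62, 269

Since 331 ≡ 3 (mod 4), a square root of 203 is 203^((331+1)/4) = 203^83 mod 331.
Repeated squaring: 203^2≡165, 203^4≡83, 203^8≡269, 203^16≡203, 203^32≡165, 203^64≡83 (mod 331).
203^83 = 203^(64+16+2+1) ≡ 269 (mod 331).
Check: 269² = 72361 ≡ 203 (mod 331). The two roots are 62 and 269.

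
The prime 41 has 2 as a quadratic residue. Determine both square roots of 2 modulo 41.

41 ≡ 1 (mod 4), so we find a root by search.
Trying successive values, 17² = 289 ≡ 2 (mod 41). The other root is 41 − 17 = 24.

17, 24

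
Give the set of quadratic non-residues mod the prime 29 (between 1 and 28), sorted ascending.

2 3 8 10 11 12 14 15 17 18 19 21 26 27

Square k = 1,…,14 (k and 29−k give the same square):
1²=1, 2²=4, 3²=9, 4²=16, 5²=25, 6²≡7, 7²≡20, 8²≡6, 9²≡23, 10²≡13, 11²≡5, 12²≡28, 13²≡24, 14²≡22 (mod 29).
The residues are {1, 4, 5, 6, 7, 9, 13, 16, 20, 22, 23, 24, 25, 28}; the non-residues are the remaining 14 nonzero classes.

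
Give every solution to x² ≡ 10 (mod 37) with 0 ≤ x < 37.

11, 26

37 ≡ 1 (mod 4), so we find a root by search.
Trying successive values, 11² = 121 ≡ 10 (mod 37). The other root is 37 − 11 = 26.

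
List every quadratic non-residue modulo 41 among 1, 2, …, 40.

Square k = 1,…,20 (k and 41−k give the same square):
1²=1, 2²=4, 3²=9, 4²=16, 5²=25, 6²=36, 7²≡8, 8²≡23, 9²≡40, 10²≡18, 11²≡39, 12²≡21, 13²≡5, 14²≡32, 15²≡20, 16²≡10, 17²≡2, 18²≡37, 19²≡33, 20²≡31 (mod 41).
The residues are {1, 2, 4, 5, 8, 9, 10, 16, 18, 20, 21, 23, 25, 31, 32, 33, 36, 37, 39, 40}; the non-residues are the remaining 20 nonzero classes.

3 6 7 11 12 13 14 15 17 19 22 24 26 27 28 29 30 34 35 38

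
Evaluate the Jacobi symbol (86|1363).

Pull out 2: since 1363 ≡ 3 (mod 8), (2/1363) = -1.
Reciprocity: 43 ≡ 3 and 1363 ≡ 3 (mod 4), so (43/1363) = −(1363/43).
Reduce top mod 43: now compute (30/43).
Pull out 2: since 43 ≡ 3 (mod 8), (2/43) = -1.
Reciprocity: 15 ≡ 3 and 43 ≡ 3 (mod 4), so (15/43) = −(43/15).
Reduce top mod 15: now compute (13/15).
Reciprocity: 13 ≡ 1 and 15 ≡ 3 (mod 4), so (13/15) = +(15/13).
Reduce top mod 13: now compute (2/13).
Pull out 2: since 13 ≡ 5 (mod 8), (2/13) = -1.
Reached (1/13) = 1. Collecting the sign flips along the way, the symbol is -1.

-1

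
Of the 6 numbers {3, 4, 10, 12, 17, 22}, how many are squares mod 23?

(3/23) = +1 → QR.
(4/23) = +1 → QR.
(10/23) = -1 → non-residue.
(12/23) = +1 → QR.
(17/23) = -1 → non-residue.
(22/23) = -1 → non-residue.
Total quadratic residues among the 6: 3.

3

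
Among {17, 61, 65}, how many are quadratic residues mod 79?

1

(17/79) = -1 → non-residue.
(61/79) = -1 → non-residue.
(65/79) = +1 → QR.
Total quadratic residues among the 3: 1.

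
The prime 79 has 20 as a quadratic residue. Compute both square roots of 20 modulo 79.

Since 79 ≡ 3 (mod 4), a square root of 20 is 20^((79+1)/4) = 20^20 mod 79.
Repeated squaring: 20^2≡5, 20^4≡25, 20^8≡72, 20^16≡49 (mod 79).
20^20 = 20^(16+4) ≡ 40 (mod 79).
Check: 40² = 1600 ≡ 20 (mod 79). The two roots are 39 and 40.

39, 40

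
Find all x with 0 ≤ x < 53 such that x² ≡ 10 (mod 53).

53 ≡ 1 (mod 4), so we find a root by search.
Trying successive values, 13² = 169 ≡ 10 (mod 53). The other root is 53 − 13 = 40.

13, 40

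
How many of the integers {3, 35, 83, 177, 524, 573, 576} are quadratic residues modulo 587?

5

(3/587) = +1 → QR.
(35/587) = -1 → non-residue.
(83/587) = +1 → QR.
(177/587) = +1 → QR.
(524/587) = -1 → non-residue.
(573/587) = +1 → QR.
(576/587) = +1 → QR.
Total quadratic residues among the 7: 5.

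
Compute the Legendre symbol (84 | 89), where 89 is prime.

1

Pull out 2^2: since 89 ≡ 1 (mod 8), (2/89) = +1, so (2/89)^2 = +1.
Reciprocity: 21 ≡ 1 and 89 ≡ 1 (mod 4), so (21/89) = +(89/21).
Reduce top mod 21: now compute (5/21).
Reciprocity: 5 ≡ 1 and 21 ≡ 1 (mod 4), so (5/21) = +(21/5).
Reduce top mod 5: now compute (1/5).
Reached (1/5) = 1. Collecting the sign flips along the way, the symbol is +1.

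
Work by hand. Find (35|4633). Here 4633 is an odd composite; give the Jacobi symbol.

Reciprocity: 35 ≡ 3 and 4633 ≡ 1 (mod 4), so (35/4633) = +(4633/35).
Reduce top mod 35: now compute (13/35).
Reciprocity: 13 ≡ 1 and 35 ≡ 3 (mod 4), so (13/35) = +(35/13).
Reduce top mod 13: now compute (9/13).
Reciprocity: 9 ≡ 1 and 13 ≡ 1 (mod 4), so (9/13) = +(13/9).
Reduce top mod 9: now compute (4/9).
Pull out 2^2: since 9 ≡ 1 (mod 8), (2/9) = +1, so (2/9)^2 = +1.
Reached (1/9) = 1. Collecting the sign flips along the way, the symbol is +1.

1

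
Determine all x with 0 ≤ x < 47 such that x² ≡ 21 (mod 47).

Since 47 ≡ 3 (mod 4), a square root of 21 is 21^((47+1)/4) = 21^12 mod 47.
Repeated squaring: 21^2≡18, 21^4≡42, 21^8≡25 (mod 47).
21^12 = 21^(8+4) ≡ 16 (mod 47).
Check: 16² = 256 ≡ 21 (mod 47). The two roots are 16 and 31.

16, 31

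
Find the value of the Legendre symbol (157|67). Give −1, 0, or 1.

1

First reduce: 157 ≡ 23 (mod 67).
Reciprocity: 23 ≡ 3 and 67 ≡ 3 (mod 4), so (23/67) = −(67/23).
Reduce top mod 23: now compute (21/23).
Reciprocity: 21 ≡ 1 and 23 ≡ 3 (mod 4), so (21/23) = +(23/21).
Reduce top mod 21: now compute (2/21).
Pull out 2: since 21 ≡ 5 (mod 8), (2/21) = -1.
Reached (1/21) = 1. Collecting the sign flips along the way, the symbol is +1.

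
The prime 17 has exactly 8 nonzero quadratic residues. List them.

Square k = 1,…,8 (k and 17−k give the same square):
1²=1, 2²=4, 3²=9, 4²=16, 5²≡8, 6²≡2, 7²≡15, 8²≡13 (mod 17).
So the quadratic residues mod 17 are {1, 2, 4, 8, 9, 13, 15, 16}.

1 2 4 8 9 13 15 16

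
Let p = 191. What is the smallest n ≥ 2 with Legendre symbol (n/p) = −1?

(2/191) = +1, so 2 is a residue.
(3/191) = +1, so 3 is a residue.
(4/191) = +1, so 4 is a residue.
(5/191) = +1, so 5 is a residue.
(6/191) = +1, so 6 is a residue.
(7/191) = −1, so 7 is the smallest positive non-residue mod 191.

7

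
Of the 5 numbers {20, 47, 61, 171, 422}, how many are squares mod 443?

3

(20/443) = -1 → non-residue.
(47/443) = +1 → QR.
(61/443) = +1 → QR.
(171/443) = -1 → non-residue.
(422/443) = +1 → QR.
Total quadratic residues among the 5: 3.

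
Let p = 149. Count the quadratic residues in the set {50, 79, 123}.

1

(50/149) = -1 → non-residue.
(79/149) = -1 → non-residue.
(123/149) = +1 → QR.
Total quadratic residues among the 3: 1.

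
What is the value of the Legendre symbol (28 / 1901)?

Pull out 2^2: since 1901 ≡ 5 (mod 8), (2/1901) = -1, so (2/1901)^2 = +1.
Reciprocity: 7 ≡ 3 and 1901 ≡ 1 (mod 4), so (7/1901) = +(1901/7).
Reduce top mod 7: now compute (4/7).
Pull out 2^2: since 7 ≡ 7 (mod 8), (2/7) = +1, so (2/7)^2 = +1.
Reached (1/7) = 1. Collecting the sign flips along the way, the symbol is +1.

1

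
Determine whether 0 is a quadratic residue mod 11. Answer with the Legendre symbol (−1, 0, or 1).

0

Top reduces to 0: gcd > 1, so the symbol is 0.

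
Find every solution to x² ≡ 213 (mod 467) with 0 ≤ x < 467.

Since 467 ≡ 3 (mod 4), a square root of 213 is 213^((467+1)/4) = 213^117 mod 467.
Repeated squaring: 213^2≡70, 213^4≡230, 213^8≡129, 213^16≡296, 213^32≡287, 213^64≡177 (mod 467).
213^117 = 213^(64+32+16+4+1) ≡ 158 (mod 467).
Check: 158² = 24964 ≡ 213 (mod 467). The two roots are 158 and 309.

158, 309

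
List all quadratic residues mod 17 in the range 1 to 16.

1, 2, 4, 8, 9, 13, 15, 16

Square k = 1,…,8 (k and 17−k give the same square):
1²=1, 2²=4, 3²=9, 4²=16, 5²≡8, 6²≡2, 7²≡15, 8²≡13 (mod 17).
So the quadratic residues mod 17 are {1, 2, 4, 8, 9, 13, 15, 16}.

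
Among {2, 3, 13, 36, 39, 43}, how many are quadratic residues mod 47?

3

(2/47) = +1 → QR.
(3/47) = +1 → QR.
(13/47) = -1 → non-residue.
(36/47) = +1 → QR.
(39/47) = -1 → non-residue.
(43/47) = -1 → non-residue.
Total quadratic residues among the 6: 3.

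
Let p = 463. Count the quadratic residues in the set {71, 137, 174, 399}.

(71/463) = -1 → non-residue.
(137/463) = -1 → non-residue.
(174/463) = -1 → non-residue.
(399/463) = -1 → non-residue.
Total quadratic residues among the 4: 0.

0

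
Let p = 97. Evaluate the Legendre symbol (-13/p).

-1

First reduce: -13 ≡ 84 (mod 97).
Pull out 2^2: since 97 ≡ 1 (mod 8), (2/97) = +1, so (2/97)^2 = +1.
Reciprocity: 21 ≡ 1 and 97 ≡ 1 (mod 4), so (21/97) = +(97/21).
Reduce top mod 21: now compute (13/21).
Reciprocity: 13 ≡ 1 and 21 ≡ 1 (mod 4), so (13/21) = +(21/13).
Reduce top mod 13: now compute (8/13).
Pull out 2^3: since 13 ≡ 5 (mod 8), (2/13) = -1, so (2/13)^3 = -1.
Reached (1/13) = 1. Collecting the sign flips along the way, the symbol is -1.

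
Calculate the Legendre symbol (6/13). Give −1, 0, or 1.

-1

Euler's criterion: (6/13) ≡ 6^6 (mod 13).
6^2 ≡ 10 (mod 13)
6^4 ≡ 9 (mod 13)
6^6 = 6^(4+2) ≡ 12 (mod 13).
Result is 12 ≡ −1, so (6/13) = −1.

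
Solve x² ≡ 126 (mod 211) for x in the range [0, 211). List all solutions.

45, 166

Since 211 ≡ 3 (mod 4), a square root of 126 is 126^((211+1)/4) = 126^53 mod 211.
Repeated squaring: 126^2≡51, 126^4≡69, 126^8≡119, 126^16≡24, 126^32≡154 (mod 211).
126^53 = 126^(32+16+4+1) ≡ 45 (mod 211).
Check: 45² = 2025 ≡ 126 (mod 211). The two roots are 45 and 166.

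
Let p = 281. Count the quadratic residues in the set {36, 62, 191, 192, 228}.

(36/281) = +1 → QR.
(62/281) = +1 → QR.
(191/281) = +1 → QR.
(192/281) = -1 → non-residue.
(228/281) = +1 → QR.
Total quadratic residues among the 5: 4.

4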